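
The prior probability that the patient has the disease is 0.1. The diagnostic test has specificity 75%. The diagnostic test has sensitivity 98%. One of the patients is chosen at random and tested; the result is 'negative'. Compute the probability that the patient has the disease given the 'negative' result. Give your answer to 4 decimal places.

P(H | E) ≈ 0.0030

Let H be the event that the patient has the disease. P(H) = 0.1, so P(¬H) = 0.9. With E the 'negative' result, P(E|H) = 0.02 and P(E|¬H) = 0.75.
P(E) = 0.02·0.1 + 0.75·0.9 = 0.0020000 + 0.67500 = 0.67700.
By Bayes' theorem, P(H|E) = 0.0020000 / 0.67700 = 0.0030.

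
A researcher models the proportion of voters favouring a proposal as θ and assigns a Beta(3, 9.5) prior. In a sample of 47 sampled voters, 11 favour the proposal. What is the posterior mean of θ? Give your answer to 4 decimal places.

The binomial likelihood is conjugate to the Beta prior: with 11 successes and 36 failures, the posterior is Beta(3+11, 9.5+36) = Beta(14, 45.5).
Posterior mean = α/(α+β) = 14/59.5 = 0.2353.

Posterior mean ≈ 0.2353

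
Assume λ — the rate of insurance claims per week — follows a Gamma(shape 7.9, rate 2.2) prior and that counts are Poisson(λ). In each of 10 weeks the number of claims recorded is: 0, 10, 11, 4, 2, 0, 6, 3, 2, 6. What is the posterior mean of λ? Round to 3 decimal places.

Posterior mean ≈ 4.254

Total count ∑xᵢ = 44 over n = 10 weeks.
Gamma is conjugate to the Poisson likelihood: posterior is Gamma(shape = 7.9+44 = 51.9, rate = 2.2+10 = 12.2).
E[λ | data] = 51.9/12.2 = 4.254.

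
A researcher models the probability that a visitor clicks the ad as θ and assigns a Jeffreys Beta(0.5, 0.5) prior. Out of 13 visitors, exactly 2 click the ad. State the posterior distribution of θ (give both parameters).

Observing 2 successes and 11 failures updates Beta(0.5, 0.5) by adding the success and failure counts to the two shape parameters: α = 0.5+2 = 2.5, β = 0.5+11 = 11.5.

Posterior: Beta(2.5, 11.5)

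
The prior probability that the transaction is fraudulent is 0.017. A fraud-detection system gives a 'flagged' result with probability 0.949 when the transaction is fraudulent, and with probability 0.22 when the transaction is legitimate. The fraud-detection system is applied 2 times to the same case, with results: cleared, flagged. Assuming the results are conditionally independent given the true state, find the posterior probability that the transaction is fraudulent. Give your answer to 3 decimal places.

Let H be the event that the transaction is fraudulent; start with P(H) = 0.017. P('flagged'|H) = 0.949, P('flagged'|¬H) = 0.22.
Update on result 1 ('cleared'): P(H) ← 0.051·0.0170 / (0.051·0.0170 + 0.78·0.9830) = 0.00086700/0.76761 = 0.0011.
Update on result 2 ('flagged'): P(H) ← 0.949·0.0011 / (0.949·0.0011 + 0.22·0.9989) = 0.0010719/0.22082 = 0.0049.

Posterior P(H) ≈ 0.005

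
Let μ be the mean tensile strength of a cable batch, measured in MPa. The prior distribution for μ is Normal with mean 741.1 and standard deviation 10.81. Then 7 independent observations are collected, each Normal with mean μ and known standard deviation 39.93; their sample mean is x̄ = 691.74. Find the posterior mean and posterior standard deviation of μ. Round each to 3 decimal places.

Prior precision 1/τ₀² = 1/10.81² = 0.00855753; data precision n/σ² = 7/39.93² = 0.00439035.
Posterior precision = 0.00855753 + 0.00439035 = 0.0129479, giving posterior SD = 1/√0.0129479 = 8.788.
Posterior mean = (0.00855753·741.1 + 0.00439035·691.74) / 0.0129479 = 724.363.

Posterior mean ≈ 724.363; posterior SD ≈ 8.788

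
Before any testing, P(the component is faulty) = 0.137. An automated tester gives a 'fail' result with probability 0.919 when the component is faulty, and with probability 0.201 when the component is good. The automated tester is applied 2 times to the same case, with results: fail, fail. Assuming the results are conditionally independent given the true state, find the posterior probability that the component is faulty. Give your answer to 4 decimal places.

With H the event that the component is faulty, the joint likelihood of the observed sequence is P(data|H) = 0.919·0.919 = 0.84456 and P(data|¬H) = 0.201·0.201 = 0.040401.
Bayes: P(H|data) = 0.137·0.84456 / (0.137·0.84456 + 0.863·0.040401) = 0.11570/0.15057 = 0.7684.

Posterior P(H) ≈ 0.7684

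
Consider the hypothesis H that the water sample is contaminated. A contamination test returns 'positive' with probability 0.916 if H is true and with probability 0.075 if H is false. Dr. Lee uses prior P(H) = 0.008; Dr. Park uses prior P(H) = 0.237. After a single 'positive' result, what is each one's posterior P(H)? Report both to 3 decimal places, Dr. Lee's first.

Dr. Lee: 0.090; Dr. Park: 0.791

The likelihood ratio for a 'positive' result is 0.916/0.075 = 12.213.
Dr. Lee: prior odds 0.008/0.992 = 0.0080645; posterior odds 0.098495; posterior probability 0.090.
Dr. Park: prior odds 0.237/0.763 = 0.31062; posterior odds 3.7937; posterior probability 0.791.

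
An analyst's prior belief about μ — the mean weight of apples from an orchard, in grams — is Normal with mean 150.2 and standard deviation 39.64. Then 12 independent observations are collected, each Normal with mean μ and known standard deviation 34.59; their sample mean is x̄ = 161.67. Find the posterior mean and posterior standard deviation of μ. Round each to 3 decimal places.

Posterior mean ≈ 160.986; posterior SD ≈ 9.683

With known σ, the Normal prior is conjugate. Weight on the data is w = (n/σ²)/(n/σ² + 1/τ₀²) = 0.0100295/(0.0100295+0.00063640) = 0.94033.
Posterior mean = w·x̄ + (1−w)·μ₀ = 0.94033·161.67 + 0.059667·150.2 = 160.986. Posterior variance = 1/(0.0100295+0.00063640) = 93.7565, so SD = 9.683.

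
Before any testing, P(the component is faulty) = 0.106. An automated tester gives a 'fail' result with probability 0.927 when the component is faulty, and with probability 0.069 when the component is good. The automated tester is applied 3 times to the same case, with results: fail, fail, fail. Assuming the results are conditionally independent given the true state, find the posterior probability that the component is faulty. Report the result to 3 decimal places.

With H the event that the component is faulty, the joint likelihood of the observed sequence is P(data|H) = 0.927·0.927·0.927 = 0.79660 and P(data|¬H) = 0.069·0.069·0.069 = 0.00032851.
Bayes: P(H|data) = 0.106·0.79660 / (0.106·0.79660 + 0.894·0.00032851) = 0.084439/0.084733 = 0.9965.

Posterior P(H) ≈ 0.997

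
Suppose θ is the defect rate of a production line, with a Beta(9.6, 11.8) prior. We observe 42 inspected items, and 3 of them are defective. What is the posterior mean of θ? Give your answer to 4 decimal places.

Posterior mean ≈ 0.1987

The binomial likelihood is conjugate to the Beta prior: with 3 successes and 39 failures, the posterior is Beta(9.6+3, 11.8+39) = Beta(12.6, 50.8).
Posterior mean = α/(α+β) = 12.6/63.4 = 0.1987.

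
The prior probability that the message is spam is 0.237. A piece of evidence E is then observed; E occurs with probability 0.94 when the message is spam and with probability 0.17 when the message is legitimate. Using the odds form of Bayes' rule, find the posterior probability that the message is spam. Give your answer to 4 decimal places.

Prior odds = 0.237/(1−0.237) = 0.31062.
Likelihood ratio for E = 0.94/0.17 = 5.5294.
Posterior odds = prior odds × LR = 1.7175.
Posterior probability = odds/(1+odds) = 1.7175/2.7175 = 0.6320.

Posterior probability ≈ 0.6320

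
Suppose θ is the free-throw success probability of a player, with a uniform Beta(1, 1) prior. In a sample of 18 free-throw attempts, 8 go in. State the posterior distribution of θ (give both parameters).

Observing 8 successes and 10 failures updates Beta(1, 1) by adding the success and failure counts to the two shape parameters: α = 1+8 = 9, β = 1+10 = 11.

Posterior: Beta(9, 11)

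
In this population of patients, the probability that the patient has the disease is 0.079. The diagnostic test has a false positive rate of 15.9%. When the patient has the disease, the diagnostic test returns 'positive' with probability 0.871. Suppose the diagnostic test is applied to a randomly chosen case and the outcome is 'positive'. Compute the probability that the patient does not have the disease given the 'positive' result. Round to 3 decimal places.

Write H for 'the patient has the disease'. Prior odds H:¬H = 0.079/0.921 = 0.085776. For the 'positive' outcome, the likelihood ratio is 0.871/0.159 = 5.4780.
Posterior odds = 0.085776 × 5.4780 = 0.46988, so P(H|E) = 0.46988/(1+0.46988) = 0.320. Then P(¬H|E) = 1 − 0.320 = 0.680.

P(¬H | E) ≈ 0.680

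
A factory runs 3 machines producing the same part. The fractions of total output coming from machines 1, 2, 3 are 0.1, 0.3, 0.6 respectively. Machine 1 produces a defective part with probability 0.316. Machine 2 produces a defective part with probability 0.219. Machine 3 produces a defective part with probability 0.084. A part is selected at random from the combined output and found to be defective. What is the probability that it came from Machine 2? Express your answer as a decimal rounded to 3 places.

P(defective|M1) = 0.316; P(defective|M2) = 0.219; P(defective|M3) = 0.084.
Prior × likelihood for each source: 0.1·0.316=0.03160, 0.3·0.219=0.06570, 0.6·0.084=0.05040. Summing gives P(defective) = 0.14770.
P(Machine 2 | defective) = 0.06570 / 0.14770 = 0.445.

Posterior probability ≈ 0.445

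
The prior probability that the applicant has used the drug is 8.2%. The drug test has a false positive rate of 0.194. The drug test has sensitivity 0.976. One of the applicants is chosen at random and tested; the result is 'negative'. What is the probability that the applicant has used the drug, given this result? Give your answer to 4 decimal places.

P(H | E) ≈ 0.0027

Let H be the event that the applicant has used the drug. P(H) = 0.082, so P(¬H) = 0.918. With E the 'negative' result, P(E|H) = 0.024 and P(E|¬H) = 0.806.
P(E) = 0.024·0.082 + 0.806·0.918 = 0.0019680 + 0.73991 = 0.74188.
By Bayes' theorem, P(H|E) = 0.0019680 / 0.74188 = 0.0027.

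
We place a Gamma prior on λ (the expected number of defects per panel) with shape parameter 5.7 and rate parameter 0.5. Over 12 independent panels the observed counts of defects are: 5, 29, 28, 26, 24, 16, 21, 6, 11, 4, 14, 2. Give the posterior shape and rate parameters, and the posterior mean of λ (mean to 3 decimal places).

Total count ∑xᵢ = 186 over n = 12 panels.
Gamma is conjugate to the Poisson likelihood: posterior is Gamma(shape = 5.7+186 = 191.7, rate = 0.5+12 = 12.5).
Posterior mean = shape/rate = 191.7/12.5 = 15.336.

Posterior: Gamma(shape=191.7, rate=12.5); mean ≈ 15.336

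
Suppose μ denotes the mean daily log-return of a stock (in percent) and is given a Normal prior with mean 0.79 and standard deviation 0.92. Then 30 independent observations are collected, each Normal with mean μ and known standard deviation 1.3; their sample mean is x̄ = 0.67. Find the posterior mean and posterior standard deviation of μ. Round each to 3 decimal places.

Posterior mean ≈ 0.677; posterior SD ≈ 0.230

Prior precision 1/τ₀² = 1/0.92² = 1.18147; data precision n/σ² = 30/1.3² = 17.7515.
Posterior precision = 1.18147 + 17.7515 = 18.9330, giving posterior SD = 1/√18.9330 = 0.230.
Posterior mean = (1.18147·0.79 + 17.7515·0.67) / 18.9330 = 0.677.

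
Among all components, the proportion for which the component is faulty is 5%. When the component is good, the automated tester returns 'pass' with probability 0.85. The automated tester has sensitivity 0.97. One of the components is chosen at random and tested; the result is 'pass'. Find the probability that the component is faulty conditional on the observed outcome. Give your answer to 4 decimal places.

Write H for 'the component is faulty'. Prior odds H:¬H = 0.05/0.95 = 0.052632. For the 'pass' outcome, the likelihood ratio is 0.03/0.85 = 0.035294.
Posterior odds = 0.052632 × 0.035294 = 0.0018576, so P(H|E) = 0.0018576/(1+0.0018576) = 0.0019.

P(H | E) ≈ 0.0019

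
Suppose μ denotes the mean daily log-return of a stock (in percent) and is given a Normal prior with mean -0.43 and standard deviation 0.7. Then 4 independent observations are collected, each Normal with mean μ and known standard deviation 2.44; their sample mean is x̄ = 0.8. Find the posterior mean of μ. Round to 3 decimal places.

With known σ, the Normal prior is conjugate. Weight on the data is w = (n/σ²)/(n/σ² + 1/τ₀²) = 0.671862/(0.671862+2.04082) = 0.24767.
Posterior mean = w·x̄ + (1−w)·μ₀ = 0.24767·0.8 + 0.75233·-0.43 = -0.125.

Posterior mean ≈ -0.125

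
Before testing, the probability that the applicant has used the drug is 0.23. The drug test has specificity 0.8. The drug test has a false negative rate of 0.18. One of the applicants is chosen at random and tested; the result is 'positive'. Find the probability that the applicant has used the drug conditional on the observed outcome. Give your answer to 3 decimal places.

Let H be the event that the applicant has used the drug. P(H) = 0.23, so P(¬H) = 0.77. With E the 'positive' result, P(E|H) = 0.82 and P(E|¬H) = 0.2.
P(E) = 0.82·0.23 + 0.2·0.77 = 0.18860 + 0.15400 = 0.34260.
By Bayes' theorem, P(H|E) = 0.18860 / 0.34260 = 0.550.

P(H | E) ≈ 0.550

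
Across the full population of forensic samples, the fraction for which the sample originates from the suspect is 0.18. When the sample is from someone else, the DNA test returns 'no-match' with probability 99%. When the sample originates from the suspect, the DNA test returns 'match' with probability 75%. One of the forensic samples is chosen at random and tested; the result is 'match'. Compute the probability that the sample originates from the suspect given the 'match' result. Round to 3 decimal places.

Let H be the event that the sample originates from the suspect. P(H) = 0.18, so P(¬H) = 0.82. With E the 'match' result, P(E|H) = 0.75 and P(E|¬H) = 0.01.
P(E) = 0.75·0.18 + 0.01·0.82 = 0.13500 + 0.0082000 = 0.14320.
By Bayes' theorem, P(H|E) = 0.13500 / 0.14320 = 0.943.

P(H | E) ≈ 0.943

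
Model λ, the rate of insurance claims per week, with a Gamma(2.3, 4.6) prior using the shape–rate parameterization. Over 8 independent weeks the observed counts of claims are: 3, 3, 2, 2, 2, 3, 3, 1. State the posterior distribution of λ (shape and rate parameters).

Posterior: Gamma(shape=21.3, rate=12.6)

The Poisson likelihood adds the total count to the shape and the number of exposure periods to the rate. Here ∑xᵢ = 19 and n = 8, so shape 2.3→21.3 and rate 4.6→12.6.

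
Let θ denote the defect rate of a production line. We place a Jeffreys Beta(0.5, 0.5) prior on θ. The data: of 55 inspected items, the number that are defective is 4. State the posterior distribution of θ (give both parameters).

Posterior: Beta(4.5, 51.5)

Observing 4 successes and 51 failures updates Beta(0.5, 0.5) by adding the success and failure counts to the two shape parameters: α = 0.5+4 = 4.5, β = 0.5+51 = 51.5.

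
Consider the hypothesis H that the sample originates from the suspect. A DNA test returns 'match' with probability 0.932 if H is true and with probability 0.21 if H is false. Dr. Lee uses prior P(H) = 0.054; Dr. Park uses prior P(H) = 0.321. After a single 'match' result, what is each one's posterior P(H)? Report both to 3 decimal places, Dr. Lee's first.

Dr. Lee: 0.202; Dr. Park: 0.677

P('+'|H) = 0.932, P('+'|¬H) = 0.21.
Dr. Lee: numerator 0.932·0.054 = 0.050328; evidence = 0.050328+0.21·0.946 = 0.24899; posterior = 0.202.
Dr. Park: numerator 0.932·0.321 = 0.29917; evidence = 0.29917+0.21·0.679 = 0.44176; posterior = 0.677.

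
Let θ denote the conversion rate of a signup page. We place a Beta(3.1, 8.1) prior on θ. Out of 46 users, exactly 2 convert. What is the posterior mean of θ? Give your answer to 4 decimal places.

Posterior mean ≈ 0.0892

Observing 2 successes and 44 failures updates Beta(3.1, 8.1) by adding the success and failure counts to the two shape parameters: α = 3.1+2 = 5.1, β = 8.1+44 = 52.1.
E[θ | data] = 5.1/(5.1+52.1) = 0.0892.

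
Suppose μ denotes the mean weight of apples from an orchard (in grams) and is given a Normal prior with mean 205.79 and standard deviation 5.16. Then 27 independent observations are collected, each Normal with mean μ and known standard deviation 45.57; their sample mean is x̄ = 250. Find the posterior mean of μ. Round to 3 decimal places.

With known σ, the Normal prior is conjugate. Weight on the data is w = (n/σ²)/(n/σ² + 1/τ₀²) = 0.0130019/(0.0130019+0.0375578) = 0.25716.
Posterior mean = w·x̄ + (1−w)·μ₀ = 0.25716·250 + 0.74284·205.79 = 217.159.

Posterior mean ≈ 217.159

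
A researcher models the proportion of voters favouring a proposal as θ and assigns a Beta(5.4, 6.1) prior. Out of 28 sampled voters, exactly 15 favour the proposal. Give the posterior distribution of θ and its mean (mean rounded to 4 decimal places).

The binomial likelihood is conjugate to the Beta prior: with 15 successes and 13 failures, the posterior is Beta(5.4+15, 6.1+13) = Beta(20.4, 19.1).
E[θ | data] = 20.4/(20.4+19.1) = 0.5165.

Posterior: Beta(20.4, 19.1); mean ≈ 0.5165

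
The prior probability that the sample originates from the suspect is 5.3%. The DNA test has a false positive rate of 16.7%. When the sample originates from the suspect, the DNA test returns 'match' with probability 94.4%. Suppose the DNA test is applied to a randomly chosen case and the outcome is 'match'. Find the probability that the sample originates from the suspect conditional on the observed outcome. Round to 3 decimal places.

Write H for 'the sample originates from the suspect'. Prior odds H:¬H = 0.053/0.947 = 0.055966. For the 'match' outcome, the likelihood ratio is 0.944/0.167 = 5.6527.
Posterior odds = 0.055966 × 5.6527 = 0.31636, so P(H|E) = 0.31636/(1+0.31636) = 0.240.

P(H | E) ≈ 0.240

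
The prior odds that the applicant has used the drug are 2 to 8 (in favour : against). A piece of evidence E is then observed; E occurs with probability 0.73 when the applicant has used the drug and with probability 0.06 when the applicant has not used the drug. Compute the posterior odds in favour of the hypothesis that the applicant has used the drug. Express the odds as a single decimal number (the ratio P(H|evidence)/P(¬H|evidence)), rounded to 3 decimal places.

Prior odds = 2/8 = 0.25000. In log-odds, ln(0.25000) = -1.3863.
Add log likelihood ratio: ln(12.167) = 2.4987.
Posterior log-odds = 1.1124, so posterior odds = exp(1.1124) = 3.0417.

Posterior odds ≈ 3.042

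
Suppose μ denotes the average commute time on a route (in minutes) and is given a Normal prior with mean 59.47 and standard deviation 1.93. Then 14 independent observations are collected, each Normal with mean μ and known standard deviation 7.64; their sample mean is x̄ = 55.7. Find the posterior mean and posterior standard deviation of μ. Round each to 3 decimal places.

Posterior mean ≈ 57.691; posterior SD ≈ 1.403

Prior precision 1/τ₀² = 1/1.93² = 0.268464; data precision n/σ² = 14/7.64² = 0.239851.
Posterior precision = 0.268464 + 0.239851 = 0.508314, giving posterior SD = 1/√0.508314 = 1.403.
Posterior mean = (0.268464·59.47 + 0.239851·55.7) / 0.508314 = 57.691.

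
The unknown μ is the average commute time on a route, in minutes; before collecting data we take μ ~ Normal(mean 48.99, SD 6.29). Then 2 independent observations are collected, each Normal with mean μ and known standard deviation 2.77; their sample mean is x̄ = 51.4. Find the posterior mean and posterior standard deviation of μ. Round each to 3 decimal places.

With known σ, the Normal prior is conjugate. Weight on the data is w = (n/σ²)/(n/σ² + 1/τ₀²) = 0.260658/(0.260658+0.0252754) = 0.91160.
Posterior mean = w·x̄ + (1−w)·μ₀ = 0.91160·51.4 + 0.088396·48.99 = 51.187. Posterior variance = 1/(0.260658+0.0252754) = 3.49732, so SD = 1.870.

Posterior mean ≈ 51.187; posterior SD ≈ 1.870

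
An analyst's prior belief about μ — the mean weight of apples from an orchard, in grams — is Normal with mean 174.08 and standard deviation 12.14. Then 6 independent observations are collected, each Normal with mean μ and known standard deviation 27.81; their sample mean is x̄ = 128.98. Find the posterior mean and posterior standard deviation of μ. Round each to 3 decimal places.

Prior precision 1/τ₀² = 1/12.14² = 0.00678520; data precision n/σ² = 6/27.81² = 0.00775799.
Posterior precision = 0.00678520 + 0.00775799 = 0.0145432, giving posterior SD = 1/√0.0145432 = 8.292.
Posterior mean = (0.00678520·174.08 + 0.00775799·128.98) / 0.0145432 = 150.022.

Posterior mean ≈ 150.022; posterior SD ≈ 8.292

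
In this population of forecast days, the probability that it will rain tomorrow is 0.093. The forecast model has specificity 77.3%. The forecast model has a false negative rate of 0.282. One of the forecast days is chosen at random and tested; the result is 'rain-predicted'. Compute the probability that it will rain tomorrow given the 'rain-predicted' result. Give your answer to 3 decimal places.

Let H be the event that it will rain tomorrow. P(H) = 0.093, so P(¬H) = 0.907. With E the 'rain-predicted' result, P(E|H) = 0.718 and P(E|¬H) = 0.227.
P(E) = 0.718·0.093 + 0.227·0.907 = 0.066774 + 0.20589 = 0.27266.
By Bayes' theorem, P(H|E) = 0.066774 / 0.27266 = 0.245.

P(H | E) ≈ 0.245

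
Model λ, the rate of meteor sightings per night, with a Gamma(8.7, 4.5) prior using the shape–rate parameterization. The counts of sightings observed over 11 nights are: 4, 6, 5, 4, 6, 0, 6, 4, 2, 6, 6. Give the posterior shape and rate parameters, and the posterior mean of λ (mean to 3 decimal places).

Posterior: Gamma(shape=57.7, rate=15.5); mean ≈ 3.723

The Poisson likelihood adds the total count to the shape and the number of exposure periods to the rate. Here ∑xᵢ = 49 and n = 11, so shape 8.7→57.7 and rate 4.5→15.5.
Posterior mean = shape/rate = 57.7/15.5 = 3.723.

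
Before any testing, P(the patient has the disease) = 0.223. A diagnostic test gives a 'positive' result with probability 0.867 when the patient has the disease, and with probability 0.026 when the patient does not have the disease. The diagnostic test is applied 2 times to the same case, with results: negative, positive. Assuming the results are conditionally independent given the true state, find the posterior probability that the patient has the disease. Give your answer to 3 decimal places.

With H the event that the patient has the disease, the joint likelihood of the observed sequence is P(data|H) = 0.133·0.867 = 0.11531 and P(data|¬H) = 0.974·0.026 = 0.025324.
Bayes: P(H|data) = 0.223·0.11531 / (0.223·0.11531 + 0.777·0.025324) = 0.025714/0.045391 = 0.5665.

Posterior P(H) ≈ 0.567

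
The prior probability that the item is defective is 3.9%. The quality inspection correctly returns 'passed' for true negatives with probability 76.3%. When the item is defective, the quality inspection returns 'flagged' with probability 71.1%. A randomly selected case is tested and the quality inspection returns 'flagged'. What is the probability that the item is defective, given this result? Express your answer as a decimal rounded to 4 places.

P(H | E) ≈ 0.1085

Write H for 'the item is defective'. Prior odds H:¬H = 0.039/0.961 = 0.040583. For the 'flagged' outcome, the likelihood ratio is 0.711/0.237 = 3.0000.
Posterior odds = 0.040583 × 3.0000 = 0.12175, so P(H|E) = 0.12175/(1+0.12175) = 0.1085.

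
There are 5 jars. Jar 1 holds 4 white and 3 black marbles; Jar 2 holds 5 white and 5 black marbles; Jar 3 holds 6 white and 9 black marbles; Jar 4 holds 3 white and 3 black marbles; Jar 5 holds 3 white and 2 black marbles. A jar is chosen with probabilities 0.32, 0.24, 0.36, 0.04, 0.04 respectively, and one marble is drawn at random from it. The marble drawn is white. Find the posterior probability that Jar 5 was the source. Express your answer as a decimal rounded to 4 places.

P(white|Jar 1) = 0.5714; P(white|Jar 2) = 0.5; P(white|Jar 3) = 0.4; P(white|Jar 4) = 0.5; P(white|Jar 5) = 0.6.
Prior × likelihood for each source: 0.32·0.5714=0.1829, 0.24·0.5=0.1200, 0.36·0.4=0.1440, 0.04·0.5=0.02000, 0.04·0.6=0.02400. Summing gives P(white) = 0.49086.
P(Jar 5 | white) = 0.02400 / 0.49086 = 0.0489.

Posterior probability ≈ 0.0489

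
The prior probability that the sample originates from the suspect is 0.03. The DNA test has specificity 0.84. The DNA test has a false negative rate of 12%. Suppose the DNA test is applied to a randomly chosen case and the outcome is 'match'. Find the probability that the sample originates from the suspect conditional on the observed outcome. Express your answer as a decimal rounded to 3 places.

P(H | E) ≈ 0.145

Write H for 'the sample originates from the suspect'. Prior odds H:¬H = 0.03/0.97 = 0.030928. For the 'match' outcome, the likelihood ratio is 0.88/0.16 = 5.5000.
Posterior odds = 0.030928 × 5.5000 = 0.17010, so P(H|E) = 0.17010/(1+0.17010) = 0.145.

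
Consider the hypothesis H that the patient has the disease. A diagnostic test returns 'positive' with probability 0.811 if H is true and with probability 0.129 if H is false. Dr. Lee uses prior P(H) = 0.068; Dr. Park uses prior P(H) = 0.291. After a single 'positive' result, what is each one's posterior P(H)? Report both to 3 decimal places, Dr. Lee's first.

The likelihood ratio for a 'positive' result is 0.811/0.129 = 6.2868.
Dr. Lee: prior odds 0.068/0.932 = 0.072961; posterior odds 0.45870; posterior probability 0.314.
Dr. Park: prior odds 0.291/0.709 = 0.41044; posterior odds 2.5803; posterior probability 0.721.

Dr. Lee: 0.314; Dr. Park: 0.721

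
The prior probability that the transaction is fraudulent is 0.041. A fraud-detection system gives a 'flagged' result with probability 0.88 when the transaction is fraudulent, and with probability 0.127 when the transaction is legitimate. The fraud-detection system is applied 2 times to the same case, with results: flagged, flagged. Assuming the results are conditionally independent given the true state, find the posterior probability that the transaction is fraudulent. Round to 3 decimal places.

Posterior P(H) ≈ 0.672

With H the event that the transaction is fraudulent, the joint likelihood of the observed sequence is P(data|H) = 0.88·0.88 = 0.77440 and P(data|¬H) = 0.127·0.127 = 0.016129.
Bayes: P(H|data) = 0.041·0.77440 / (0.041·0.77440 + 0.959·0.016129) = 0.031750/0.047218 = 0.6724.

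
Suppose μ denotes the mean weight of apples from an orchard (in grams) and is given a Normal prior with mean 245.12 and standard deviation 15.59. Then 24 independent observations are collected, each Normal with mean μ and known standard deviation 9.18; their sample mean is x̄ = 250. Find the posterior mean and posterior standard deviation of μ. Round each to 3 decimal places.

Prior precision 1/τ₀² = 1/15.59² = 0.00411441; data precision n/σ² = 24/9.18² = 0.284791.
Posterior precision = 0.00411441 + 0.284791 = 0.288905, giving posterior SD = 1/√0.288905 = 1.860.
Posterior mean = (0.00411441·245.12 + 0.284791·250) / 0.288905 = 249.931.

Posterior mean ≈ 249.931; posterior SD ≈ 1.860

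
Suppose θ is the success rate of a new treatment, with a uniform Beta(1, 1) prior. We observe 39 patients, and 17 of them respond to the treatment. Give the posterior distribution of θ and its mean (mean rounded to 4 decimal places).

The binomial likelihood is conjugate to the Beta prior: with 17 successes and 22 failures, the posterior is Beta(1+17, 1+22) = Beta(18, 23).
E[θ | data] = 18/(18+23) = 0.4390.

Posterior: Beta(18, 23); mean ≈ 0.4390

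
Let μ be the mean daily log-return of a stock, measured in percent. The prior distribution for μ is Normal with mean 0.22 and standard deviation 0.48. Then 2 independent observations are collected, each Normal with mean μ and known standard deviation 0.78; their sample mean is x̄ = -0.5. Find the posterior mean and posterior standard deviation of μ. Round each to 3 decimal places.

Posterior mean ≈ -0.090; posterior SD ≈ 0.362

Prior precision 1/τ₀² = 1/0.48² = 4.34028; data precision n/σ² = 2/0.78² = 3.28731.
Posterior precision = 4.34028 + 3.28731 = 7.62759, giving posterior SD = 1/√7.62759 = 0.362.
Posterior mean = (4.34028·0.22 + 3.28731·-0.5) / 7.62759 = -0.090.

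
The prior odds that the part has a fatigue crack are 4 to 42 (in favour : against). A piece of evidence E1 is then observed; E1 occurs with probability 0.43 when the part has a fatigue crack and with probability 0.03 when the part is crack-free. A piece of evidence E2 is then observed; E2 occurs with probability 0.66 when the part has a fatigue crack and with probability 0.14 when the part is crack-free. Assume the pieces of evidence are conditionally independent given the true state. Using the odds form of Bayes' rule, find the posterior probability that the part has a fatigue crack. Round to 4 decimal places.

Posterior probability ≈ 0.8655

Prior odds = 4/42 = 0.095238.
Likelihood ratio for E1 = 0.43/0.03 = 14.333.
Likelihood ratio for E2 = 0.66/0.14 = 4.7143.
Posterior odds = prior odds × LR₁ × LR₂ = 6.4354.
Posterior probability = odds/(1+odds) = 6.4354/7.4354 = 0.8655.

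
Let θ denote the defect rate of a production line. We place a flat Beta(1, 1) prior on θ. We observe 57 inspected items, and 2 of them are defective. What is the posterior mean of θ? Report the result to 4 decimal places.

The binomial likelihood is conjugate to the Beta prior: with 2 successes and 55 failures, the posterior is Beta(1+2, 1+55) = Beta(3, 56).
E[θ | data] = 3/(3+56) = 0.0508.

Posterior mean ≈ 0.0508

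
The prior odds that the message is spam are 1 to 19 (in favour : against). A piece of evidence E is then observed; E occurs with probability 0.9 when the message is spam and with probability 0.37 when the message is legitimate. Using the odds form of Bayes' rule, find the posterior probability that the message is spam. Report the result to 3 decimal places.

Posterior probability ≈ 0.113

Prior odds = 1/19 = 0.052632. In log-odds, ln(0.052632) = -2.9444.
Add log likelihood ratio: ln(2.4324) = 0.88889.
Posterior log-odds = -2.0555, so posterior odds = exp(-2.0555) = 0.12802. Converting, P(H|E) = 0.12802/1.1280 = 0.113.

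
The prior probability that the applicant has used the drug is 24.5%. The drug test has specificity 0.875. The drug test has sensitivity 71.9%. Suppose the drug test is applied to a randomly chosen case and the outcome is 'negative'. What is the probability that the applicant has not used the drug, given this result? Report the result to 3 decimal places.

Write H for 'the applicant has used the drug'. Prior odds H:¬H = 0.245/0.755 = 0.32450. For the 'negative' outcome, the likelihood ratio is 0.281/0.875 = 0.32114.
Posterior odds = 0.32450 × 0.32114 = 0.10421, so P(H|E) = 0.10421/(1+0.10421) = 0.094. Then P(¬H|E) = 1 − 0.094 = 0.906.

P(¬H | E) ≈ 0.906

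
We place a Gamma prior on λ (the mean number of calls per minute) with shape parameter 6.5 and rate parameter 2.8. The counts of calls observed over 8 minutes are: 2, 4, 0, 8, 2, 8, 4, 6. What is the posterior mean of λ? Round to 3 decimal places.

The Poisson likelihood adds the total count to the shape and the number of exposure periods to the rate. Here ∑xᵢ = 34 and n = 8, so shape 6.5→40.5 and rate 2.8→10.8.
Posterior mean = shape/rate = 40.5/10.8 = 3.750.

Posterior mean ≈ 3.750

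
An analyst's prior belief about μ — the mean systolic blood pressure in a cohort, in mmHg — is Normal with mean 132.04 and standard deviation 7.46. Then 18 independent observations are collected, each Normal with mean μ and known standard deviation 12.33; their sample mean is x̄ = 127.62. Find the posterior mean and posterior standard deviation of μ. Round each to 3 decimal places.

Prior precision 1/τ₀² = 1/7.46² = 0.0179689; data precision n/σ² = 18/12.33² = 0.118399.
Posterior precision = 0.0179689 + 0.118399 = 0.136367, giving posterior SD = 1/√0.136367 = 2.708.
Posterior mean = (0.0179689·132.04 + 0.118399·127.62) / 0.136367 = 128.202.

Posterior mean ≈ 128.202; posterior SD ≈ 2.708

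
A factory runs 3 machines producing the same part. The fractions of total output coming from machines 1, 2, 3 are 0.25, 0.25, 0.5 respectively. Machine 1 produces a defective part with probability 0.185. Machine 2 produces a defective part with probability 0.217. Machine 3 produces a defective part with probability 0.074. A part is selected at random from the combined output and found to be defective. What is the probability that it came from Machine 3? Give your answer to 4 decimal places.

P(defective|M1) = 0.185; P(defective|M2) = 0.217; P(defective|M3) = 0.074.
Prior × likelihood for each source: 0.25·0.185=0.04625, 0.25·0.217=0.05425, 0.5·0.074=0.03700. Summing gives P(defective) = 0.13750.
P(Machine 3 | defective) = 0.03700 / 0.13750 = 0.2691.

Posterior probability ≈ 0.2691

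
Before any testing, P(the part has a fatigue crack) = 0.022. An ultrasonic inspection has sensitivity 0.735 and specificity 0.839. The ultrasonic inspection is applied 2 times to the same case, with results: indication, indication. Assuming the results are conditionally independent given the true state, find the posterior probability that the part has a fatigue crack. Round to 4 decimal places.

Posterior P(H) ≈ 0.3192

Let H be the event that the part has a fatigue crack; start with P(H) = 0.022. P('indication'|H) = 0.735, P('indication'|¬H) = 0.161.
Update on result 1 ('indication'): P(H) ← 0.735·0.0220 / (0.735·0.0220 + 0.161·0.9780) = 0.016170/0.17363 = 0.0931.
Update on result 2 ('indication'): P(H) ← 0.735·0.0931 / (0.735·0.0931 + 0.161·0.9069) = 0.068451/0.21446 = 0.3192.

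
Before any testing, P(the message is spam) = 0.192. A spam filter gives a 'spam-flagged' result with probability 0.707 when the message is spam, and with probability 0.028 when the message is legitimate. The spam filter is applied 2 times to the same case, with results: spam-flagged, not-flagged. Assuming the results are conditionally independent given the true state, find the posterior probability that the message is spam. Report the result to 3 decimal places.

Let H be the event that the message is spam; start with P(H) = 0.192. P('spam-flagged'|H) = 0.707, P('spam-flagged'|¬H) = 0.028.
Update on result 1 ('spam-flagged'): P(H) ← 0.707·0.1920 / (0.707·0.1920 + 0.028·0.8080) = 0.13574/0.15837 = 0.8571.
Update on result 2 ('not-flagged'): P(H) ← 0.293·0.8571 / (0.293·0.8571 + 0.972·0.1429) = 0.25114/0.39000 = 0.6440.

Posterior P(H) ≈ 0.644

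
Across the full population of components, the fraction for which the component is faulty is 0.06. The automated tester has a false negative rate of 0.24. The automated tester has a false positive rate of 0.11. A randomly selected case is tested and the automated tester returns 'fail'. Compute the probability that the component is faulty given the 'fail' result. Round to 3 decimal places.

P(H | E) ≈ 0.306

Write H for 'the component is faulty'. Prior odds H:¬H = 0.06/0.94 = 0.063830. For the 'fail' outcome, the likelihood ratio is 0.76/0.11 = 6.9091.
Posterior odds = 0.063830 × 6.9091 = 0.44101, so P(H|E) = 0.44101/(1+0.44101) = 0.306.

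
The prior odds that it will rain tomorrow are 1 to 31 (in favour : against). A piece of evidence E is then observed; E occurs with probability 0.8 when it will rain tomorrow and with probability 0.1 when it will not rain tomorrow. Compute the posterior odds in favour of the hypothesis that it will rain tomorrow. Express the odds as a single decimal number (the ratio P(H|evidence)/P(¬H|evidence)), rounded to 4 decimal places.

Posterior odds ≈ 0.2581

Prior odds = 1/31 = 0.032258. In log-odds, ln(0.032258) = -3.4340.
Add log likelihood ratio: ln(8.0000) = 2.0794.
Posterior log-odds = -1.3545, so posterior odds = exp(-1.3545) = 0.25806.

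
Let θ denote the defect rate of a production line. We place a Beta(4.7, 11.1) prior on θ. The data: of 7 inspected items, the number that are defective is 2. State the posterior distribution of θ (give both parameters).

Observing 2 successes and 5 failures updates Beta(4.7, 11.1) by adding the success and failure counts to the two shape parameters: α = 4.7+2 = 6.7, β = 11.1+5 = 16.1.

Posterior: Beta(6.7, 16.1)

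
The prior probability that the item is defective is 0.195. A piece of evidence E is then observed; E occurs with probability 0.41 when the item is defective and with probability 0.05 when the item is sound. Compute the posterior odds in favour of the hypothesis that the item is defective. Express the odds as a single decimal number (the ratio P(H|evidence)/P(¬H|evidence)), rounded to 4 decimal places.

Posterior odds ≈ 1.9863

Prior odds = 0.195/(1−0.195) = 0.24224.
Likelihood ratio for E = 0.41/0.05 = 8.2000.
Posterior odds = prior odds × LR = 1.9863.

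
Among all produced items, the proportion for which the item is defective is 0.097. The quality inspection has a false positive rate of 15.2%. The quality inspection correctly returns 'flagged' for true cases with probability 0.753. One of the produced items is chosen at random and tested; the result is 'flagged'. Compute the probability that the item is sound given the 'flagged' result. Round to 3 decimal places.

Let H be the event that the item is defective. P(H) = 0.097, so P(¬H) = 0.903. With E the 'flagged' result, P(E|H) = 0.753 and P(E|¬H) = 0.152.
P(E) = 0.753·0.097 + 0.152·0.903 = 0.073041 + 0.13726 = 0.21030.
By Bayes' theorem, P(H|E) = 0.073041 / 0.21030 = 0.347. Hence P(¬H|E) = 1 − 0.347 = 0.653.

P(¬H | E) ≈ 0.653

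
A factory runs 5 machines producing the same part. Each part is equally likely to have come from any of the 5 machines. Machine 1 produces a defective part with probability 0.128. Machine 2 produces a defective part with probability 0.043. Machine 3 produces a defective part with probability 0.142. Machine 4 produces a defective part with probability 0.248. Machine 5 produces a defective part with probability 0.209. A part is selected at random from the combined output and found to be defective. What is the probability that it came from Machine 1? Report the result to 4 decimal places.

Posterior probability ≈ 0.1662

P(defective|M1) = 0.128; P(defective|M2) = 0.043; P(defective|M3) = 0.142; P(defective|M4) = 0.248; P(defective|M5) = 0.209.
Prior × likelihood for each source: 0.2·0.128=0.02560, 0.2·0.043=0.008600, 0.2·0.142=0.02840, 0.2·0.248=0.04960, 0.2·0.209=0.04180. Summing gives P(defective) = 0.15400.
P(Machine 1 | defective) = 0.02560 / 0.15400 = 0.1662.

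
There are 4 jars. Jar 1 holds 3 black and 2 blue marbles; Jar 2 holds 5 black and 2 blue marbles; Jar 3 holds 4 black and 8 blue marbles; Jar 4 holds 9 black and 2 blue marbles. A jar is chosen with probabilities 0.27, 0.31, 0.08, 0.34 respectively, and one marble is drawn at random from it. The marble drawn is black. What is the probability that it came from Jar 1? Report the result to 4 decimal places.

Posterior probability ≈ 0.2354

Tabulate prior·likelihood by source: [1] prior 0.27, lik 0.6, product 0.1620; [2] prior 0.31, lik 0.7143, product 0.2214; [3] prior 0.08, lik 0.3333, product 0.02667; [4] prior 0.34, lik 0.8182, product 0.2782.
Normalizing constant = 0.68828; the posterior for Jar 1 is its product over the sum, 0.1620/0.68828 = 0.2354.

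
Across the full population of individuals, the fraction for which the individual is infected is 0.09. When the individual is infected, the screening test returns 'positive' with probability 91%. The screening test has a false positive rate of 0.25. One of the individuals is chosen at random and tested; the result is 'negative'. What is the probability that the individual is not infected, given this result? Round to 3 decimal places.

Write H for 'the individual is infected'. Prior odds H:¬H = 0.09/0.91 = 0.098901. For the 'negative' outcome, the likelihood ratio is 0.09/0.75 = 0.12000.
Posterior odds = 0.098901 × 0.12000 = 0.011868, so P(H|E) = 0.011868/(1+0.011868) = 0.012. Then P(¬H|E) = 1 − 0.012 = 0.988.

P(¬H | E) ≈ 0.988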